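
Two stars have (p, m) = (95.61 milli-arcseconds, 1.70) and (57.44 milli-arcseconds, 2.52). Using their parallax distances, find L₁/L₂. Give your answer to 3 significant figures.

L₁/L₂ = 0.768

d₁ = 1/p₁ = 1/0.09561″ = 10.459 pc; d₂ = 1/p₂ = 1/0.05744″ = 17.409 pc.
M₁ = m₁ − 5 log₁₀ d₁ + 5 = 1.70 − 5.0975 + 5 = 1.6025.
M₂ = 2.52 − 6.2039 + 5 = 1.3161.
L₁/L₂ = 10^(0.4(M₂ − M₁)) = 10^(0.4 × (-0.2864)) = 10^(-0.11456) = 0.76814.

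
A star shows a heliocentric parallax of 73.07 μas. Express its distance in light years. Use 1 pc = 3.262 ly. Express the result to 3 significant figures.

44600 light years

p = 73.07 μas = 0.00007307 arcsec.
d = 1/p = 1/0.00007307 = 13686 pc.
In light-years: 13686 × 3.262 = 44644 ly.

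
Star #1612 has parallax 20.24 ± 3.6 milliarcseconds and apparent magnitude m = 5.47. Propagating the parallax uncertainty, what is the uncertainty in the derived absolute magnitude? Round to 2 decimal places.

σ_M = 0.39 mag

M = m − 5 log₁₀ d + 5 = m + 5 log₁₀ p + 5, so ∂M/∂p = 5/(p ln 10).
σ_M = (5/ln 10) · (σ_p/p) = 2.1715 × 3.6/20.24 = 2.1715 × 0.17787 = 0.38624.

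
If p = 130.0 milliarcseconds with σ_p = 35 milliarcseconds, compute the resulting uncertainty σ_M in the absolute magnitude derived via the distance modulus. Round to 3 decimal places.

M = m − 5 log₁₀ d + 5 = m + 5 log₁₀ p + 5, so ∂M/∂p = 5/(p ln 10).
σ_M = (5/ln 10) · (σ_p/p) = 2.1715 × 35/130.0 = 2.1715 × 0.26923 = 0.58463.

σ_M = 0.585 mag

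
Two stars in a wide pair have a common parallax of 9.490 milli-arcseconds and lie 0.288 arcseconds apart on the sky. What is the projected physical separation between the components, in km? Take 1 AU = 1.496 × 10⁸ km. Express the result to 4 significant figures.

d = 1/p = 1/0.009490″ = 105.37 pc.
At distance d (pc), an angle of θ arcsec spans θ·d AU: s = 0.288 × 105.37 = 30.347 AU.
= 30.347 × 1.496 × 10⁸ km = 4.5399 × 10^9 km.

4.540 × 10^9 km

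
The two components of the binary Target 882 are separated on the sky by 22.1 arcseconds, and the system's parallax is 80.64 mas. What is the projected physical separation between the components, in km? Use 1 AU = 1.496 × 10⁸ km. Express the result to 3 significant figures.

d = 1/p = 1/0.08064″ = 12.401 pc.
At distance d (pc), an angle of θ arcsec spans θ·d AU: s = 22.1 × 12.401 = 274.06 AU.
= 274.06 × 1.496 × 10⁸ km = 4.0999 × 10^10 km.

4.10 × 10^10 km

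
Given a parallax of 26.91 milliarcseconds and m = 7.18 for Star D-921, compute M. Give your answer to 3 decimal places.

d = 1/p = 1/0.02691″ = 37.161 pc.
m − M = 5 log₁₀(37.161) − 5 = 7.8504 − 5 = 2.8504.
M = m − (m − M) = 7.18 − 2.8504 = 4.330.

M = 4.330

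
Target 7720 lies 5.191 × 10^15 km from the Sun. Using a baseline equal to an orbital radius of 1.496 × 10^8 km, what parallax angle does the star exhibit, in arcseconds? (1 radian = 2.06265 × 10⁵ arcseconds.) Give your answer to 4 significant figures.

θ ≈ B/d = (1.496 × 10^8) / (5.191 × 10^15) = 2.8819 × 10^-8 rad.
In arcseconds: 2.8819 × 10^-8 × 206265 = 0.0059444″.

0.005944 arcsec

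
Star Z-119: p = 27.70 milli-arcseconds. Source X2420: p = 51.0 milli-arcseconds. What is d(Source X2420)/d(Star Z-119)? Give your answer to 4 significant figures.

0.5431

Since d = 1/p, d_B/d_A = p_A/p_B.
= 27.70 / 51.0 = 0.54314.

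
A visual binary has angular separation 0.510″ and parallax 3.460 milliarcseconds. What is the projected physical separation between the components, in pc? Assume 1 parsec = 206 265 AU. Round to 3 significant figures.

0.000715 pc

d = 1/p = 1/0.003460″ = 289.02 pc.
At distance d (pc), an angle of θ arcsec spans θ·d AU: s = 0.510 × 289.02 = 147.4 AU.
= 147.4 / 206265 = 0.00071461 pc.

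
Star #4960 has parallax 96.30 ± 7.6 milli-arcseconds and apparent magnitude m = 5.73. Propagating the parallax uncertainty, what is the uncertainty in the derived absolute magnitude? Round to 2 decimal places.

M = m − 5 log₁₀ d + 5 = m + 5 log₁₀ p + 5, so ∂M/∂p = 5/(p ln 10).
σ_M = (5/ln 10) · (σ_p/p) = 2.1715 × 7.6/96.30 = 2.1715 × 0.07892 = 0.17137.

σ_M = 0.17 mag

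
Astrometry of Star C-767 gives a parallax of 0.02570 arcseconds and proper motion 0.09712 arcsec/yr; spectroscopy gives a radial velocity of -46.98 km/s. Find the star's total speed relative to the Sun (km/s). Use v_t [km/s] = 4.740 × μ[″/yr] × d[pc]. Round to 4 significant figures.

50.28 km/s

d = 1/p = 1/0.02570″ = 38.911 pc.
v_t = 4.740 μ d = 4.740 × 0.09712 × 38.911 = 17.913 km/s.
v = √(v_r² + v_t²) = √((-46.98)² + 17.913²) = √2528 = 50.279 km/s.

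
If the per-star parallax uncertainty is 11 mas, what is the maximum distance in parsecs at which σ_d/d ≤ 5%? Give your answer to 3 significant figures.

σ_d/d = σ_p/p, so the condition is σ_p/p ≤ 0.05, i.e. p ≥ σ_p/0.05.
p_min = 11/0.05 = 220 mas = 0.22 arcsec.
d_max = 1/p_min = 1/0.22 = 4.5455 pc.

4.55 pc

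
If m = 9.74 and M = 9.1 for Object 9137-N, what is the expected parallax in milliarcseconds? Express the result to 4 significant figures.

m − M = 9.74 − 9.1 = 0.64.
d = 10^((m−M)/5 + 1) = 10^1.128 = 13.428 pc.
p = 1/d = 1/13.428 = 0.074471 arcsec = 74.471 mas.

74.47 mas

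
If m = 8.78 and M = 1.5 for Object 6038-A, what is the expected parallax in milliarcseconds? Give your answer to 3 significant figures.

m − M = 8.78 − 1.5 = 7.28.
d = 10^((m−M)/5 + 1) = 10^2.456 = 285.76 pc.
p = 1/d = 1/285.76 = 0.0034994 arcsec = 3.4994 mas.

3.50 mas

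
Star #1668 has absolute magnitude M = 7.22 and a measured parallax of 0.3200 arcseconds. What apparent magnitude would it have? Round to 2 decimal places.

m = 4.69

d = 1/p = 1/0.3200″ = 3.125 pc.
m − M = 5 log₁₀ d − 5 = 5 log₁₀(3.125) − 5 = 2.4743 − 5 = -2.5257.
m = M + (m − M) = 7.22 + (-2.5257) = 4.69.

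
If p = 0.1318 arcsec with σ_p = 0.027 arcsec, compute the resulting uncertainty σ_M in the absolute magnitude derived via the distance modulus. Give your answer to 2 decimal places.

σ_M = 0.44 mag

M = m − 5 log₁₀ d + 5 = m + 5 log₁₀ p + 5, so ∂M/∂p = 5/(p ln 10).
σ_M = (5/ln 10) · (σ_p/p) = 2.1715 × 0.027/0.1318 = 2.1715 × 0.20486 = 0.44485.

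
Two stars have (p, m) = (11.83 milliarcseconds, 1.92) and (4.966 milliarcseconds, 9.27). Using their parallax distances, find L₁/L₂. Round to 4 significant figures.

d₁ = 1/p₁ = 1/0.01183″ = 84.531 pc; d₂ = 1/p₂ = 1/0.004966″ = 201.37 pc.
M₁ = m₁ − 5 log₁₀ d₁ + 5 = 1.92 − 9.6351 + 5 = -2.7151.
M₂ = 9.27 − 11.5200 + 5 = 2.7500.
L₁/L₂ = 10^(0.4(M₂ − M₁)) = 10^(0.4 × 5.4651) = 10^2.18604 = 153.48.

L₁/L₂ = 153.5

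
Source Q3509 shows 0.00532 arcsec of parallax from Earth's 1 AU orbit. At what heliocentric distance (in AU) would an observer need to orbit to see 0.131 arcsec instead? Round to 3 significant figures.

Parallax scales linearly with baseline: p ∝ B, so B = p_target / p_Earth × 1 AU.
B = 0.131 / 0.00532 = 24.624 AU.

24.6 AU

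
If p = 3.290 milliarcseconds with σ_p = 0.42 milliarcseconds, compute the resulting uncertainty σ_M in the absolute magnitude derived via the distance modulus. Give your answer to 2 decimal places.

M = m − 5 log₁₀ d + 5 = m + 5 log₁₀ p + 5, so ∂M/∂p = 5/(p ln 10).
σ_M = (5/ln 10) · (σ_p/p) = 2.1715 × 0.42/3.290 = 2.1715 × 0.12766 = 0.27721.

σ_M = 0.28 mag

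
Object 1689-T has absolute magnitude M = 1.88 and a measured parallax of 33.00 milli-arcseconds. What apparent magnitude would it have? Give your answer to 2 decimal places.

d = 1/p = 1/0.03300″ = 30.303 pc.
m − M = 5 log₁₀ d − 5 = 5 log₁₀(30.303) − 5 = 7.4074 − 5 = 2.4074.
m = M + (m − M) = 1.88 + 2.4074 = 4.29.

m = 4.29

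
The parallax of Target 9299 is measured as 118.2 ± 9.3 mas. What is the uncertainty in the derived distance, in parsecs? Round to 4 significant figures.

d = 1/p, so σ_d = σ_p / p².
σ_d = 0.00930 / (0.1182)² = 0.00930 / 0.013971 = 0.66566 pc.

0.6657 pc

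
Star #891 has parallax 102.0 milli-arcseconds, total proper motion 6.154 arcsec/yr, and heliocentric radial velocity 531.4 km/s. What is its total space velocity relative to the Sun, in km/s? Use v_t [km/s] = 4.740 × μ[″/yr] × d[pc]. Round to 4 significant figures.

d = 1/p = 1/0.1020″ = 9.8039 pc.
v_t = 4.740 μ d = 4.740 × 6.154 × 9.8039 = 285.98 km/s.
v = √(v_r² + v_t²) = √(531.4² + 285.98²) = √364171 = 603.47 km/s.

603.5 km/s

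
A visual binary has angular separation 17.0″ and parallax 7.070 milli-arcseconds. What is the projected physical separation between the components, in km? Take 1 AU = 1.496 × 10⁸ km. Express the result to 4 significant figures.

d = 1/p = 1/0.007070″ = 141.44 pc.
At distance d (pc), an angle of θ arcsec spans θ·d AU: s = 17.0 × 141.44 = 2404.5 AU.
= 2404.5 × 1.496 × 10⁸ km = 3.5971 × 10^11 km.

3.597 × 10^11 km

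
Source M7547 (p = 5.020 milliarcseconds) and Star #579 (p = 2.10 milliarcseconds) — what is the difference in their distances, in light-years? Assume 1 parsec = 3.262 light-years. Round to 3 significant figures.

d_A = 1/0.005020″ = 199.2 pc; d_B = 1/0.002100″ = 476.19 pc.
|d_B − d_A| = |476.19 − 199.2| = 276.99 pc = 276.99 × 3.262 ly = 903.54 ly.

904 ly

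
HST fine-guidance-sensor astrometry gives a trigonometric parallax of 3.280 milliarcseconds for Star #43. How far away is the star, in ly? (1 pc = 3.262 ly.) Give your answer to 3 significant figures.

995 ly

p = 3.280 milliarcseconds = 0.003280 arcsec.
d = 1/p = 1/0.003280 = 304.88 pc.
In light-years: 304.88 × 3.262 = 994.52 ly.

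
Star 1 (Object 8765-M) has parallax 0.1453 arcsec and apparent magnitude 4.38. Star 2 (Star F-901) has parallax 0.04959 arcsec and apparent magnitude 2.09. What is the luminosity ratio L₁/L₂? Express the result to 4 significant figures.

d₁ = 1/p₁ = 1/0.1453″ = 6.8823 pc; d₂ = 1/p₂ = 1/0.04959″ = 20.165 pc.
M₁ = m₁ − 5 log₁₀ d₁ + 5 = 4.38 − 4.1887 + 5 = 5.1913.
M₂ = 2.09 − 6.5230 + 5 = 0.5670.
L₁/L₂ = 10^(0.4(M₂ − M₁)) = 10^(0.4 × (-4.6243)) = 10^(-1.84972) = 0.014134.

L₁/L₂ = 0.01413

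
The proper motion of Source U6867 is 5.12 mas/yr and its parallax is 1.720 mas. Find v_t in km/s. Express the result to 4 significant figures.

d = 1/p = 1/0.001720″ = 581.4 pc.
μ = 5.12 mas/yr = 0.00512 ″/yr.
v_t = 4.74 × μ × d = 4.74 × 0.00512 × 581.4 = 14.11 km/s.

14.11 km/s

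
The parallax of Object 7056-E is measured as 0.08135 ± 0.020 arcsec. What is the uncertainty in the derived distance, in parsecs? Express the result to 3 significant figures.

3.02 pc

d = 1/p, so σ_d = σ_p / p².
σ_d = 0.0200 / (0.08135)² = 0.0200 / 0.0066178 = 3.0222 pc.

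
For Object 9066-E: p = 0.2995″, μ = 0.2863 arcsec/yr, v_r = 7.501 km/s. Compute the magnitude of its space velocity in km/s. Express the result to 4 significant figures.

d = 1/p = 1/0.2995″ = 3.3389 pc.
v_t = 4.740 μ d = 4.740 × 0.2863 × 3.3389 = 4.5311 km/s.
v = √(v_r² + v_t²) = √(7.501² + 4.5311²) = √76.7959 = 8.7633 km/s.

8.763 km/s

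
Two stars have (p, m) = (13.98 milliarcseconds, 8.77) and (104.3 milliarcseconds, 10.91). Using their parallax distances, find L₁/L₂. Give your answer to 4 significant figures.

L₁/L₂ = 399.5

d₁ = 1/p₁ = 1/0.01398″ = 71.531 pc; d₂ = 1/p₂ = 1/0.1043″ = 9.5877 pc.
M₁ = m₁ − 5 log₁₀ d₁ + 5 = 8.77 − 9.2725 + 5 = 4.4975.
M₂ = 10.91 − 4.9086 + 5 = 11.0014.
L₁/L₂ = 10^(0.4(M₂ − M₁)) = 10^(0.4 × 6.5039) = 10^2.60156 = 399.54.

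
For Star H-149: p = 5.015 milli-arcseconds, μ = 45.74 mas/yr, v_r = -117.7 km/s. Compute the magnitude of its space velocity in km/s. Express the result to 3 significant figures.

125 km/s

d = 1/p = 1/0.005015″ = 199.4 pc.
μ = 45.74 mas/yr = 0.04574 ″/yr.
v_t = 4.740 μ d = 4.740 × 0.04574 × 199.4 = 43.231 km/s.
v = √(v_r² + v_t²) = √((-117.7)² + 43.231²) = √15722.2 = 125.39 km/s.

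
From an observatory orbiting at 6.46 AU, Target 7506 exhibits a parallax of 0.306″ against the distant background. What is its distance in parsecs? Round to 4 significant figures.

With baseline B (in AU) and parallax p (in arcsec), d = B/p parsecs.
d = 6.46 / 0.306 = 21.111 pc.

21.11 pc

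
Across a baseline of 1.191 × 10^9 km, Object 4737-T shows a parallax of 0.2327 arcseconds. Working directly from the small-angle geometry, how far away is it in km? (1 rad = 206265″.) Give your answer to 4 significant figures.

θ = 0.2327″ = 0.2327/206265 = 1.1282 × 10^-6 rad.
d = B/θ = (1.191 × 10^9) / (1.1282 × 10^-6) = 1.0557 × 10^15 km.

1.056 × 10^15 km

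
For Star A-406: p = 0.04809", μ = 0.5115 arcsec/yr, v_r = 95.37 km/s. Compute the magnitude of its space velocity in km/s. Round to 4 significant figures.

d = 1/p = 1/0.04809″ = 20.794 pc.
v_t = 4.740 μ d = 4.740 × 0.5115 × 20.794 = 50.415 km/s.
v = √(v_r² + v_t²) = √(95.37² + 50.415²) = √11637.1 = 107.88 km/s.

107.9 km/s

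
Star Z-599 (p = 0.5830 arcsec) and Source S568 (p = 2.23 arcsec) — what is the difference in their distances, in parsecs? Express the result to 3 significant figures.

1.27 pc

d_A = 1/0.5830″ = 1.7153 pc; d_B = 1/2.230″ = 0.44843 pc.
|d_B − d_A| = |0.44843 − 1.7153| = 1.2669 pc.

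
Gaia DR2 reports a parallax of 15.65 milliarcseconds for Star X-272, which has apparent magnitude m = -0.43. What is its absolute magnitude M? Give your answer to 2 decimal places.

d = 1/p = 1/0.01565″ = 63.898 pc.
m − M = 5 log₁₀(63.898) − 5 = 9.0274 − 5 = 4.0274.
M = m − (m − M) = -0.43 − 4.0274 = -4.46.

M = -4.46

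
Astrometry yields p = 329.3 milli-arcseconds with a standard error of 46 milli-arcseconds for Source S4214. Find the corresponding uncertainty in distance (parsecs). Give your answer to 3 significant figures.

0.424 pc

d = 1/p, so σ_d = σ_p / p².
σ_d = 0.0460 / (0.3293)² = 0.0460 / 0.10844 = 0.4242 pc.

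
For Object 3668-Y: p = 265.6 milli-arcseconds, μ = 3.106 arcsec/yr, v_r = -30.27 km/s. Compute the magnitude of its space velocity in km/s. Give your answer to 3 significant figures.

63.2 km/s

d = 1/p = 1/0.2656″ = 3.7651 pc.
v_t = 4.740 μ d = 4.740 × 3.106 × 3.7651 = 55.431 km/s.
v = √(v_r² + v_t²) = √((-30.27)² + 55.431²) = √3988.87 = 63.158 km/s.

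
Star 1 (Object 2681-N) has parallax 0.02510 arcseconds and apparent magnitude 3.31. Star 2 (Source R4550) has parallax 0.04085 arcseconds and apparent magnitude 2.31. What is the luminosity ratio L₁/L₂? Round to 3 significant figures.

d₁ = 1/p₁ = 1/0.02510″ = 39.841 pc; d₂ = 1/p₂ = 1/0.04085″ = 24.48 pc.
M₁ = m₁ − 5 log₁₀ d₁ + 5 = 3.31 − 8.0017 + 5 = 0.3083.
M₂ = 2.31 − 6.9441 + 5 = 0.3659.
L₁/L₂ = 10^(0.4(M₂ − M₁)) = 10^(0.4 × 0.0576) = 10^0.02304 = 1.0545.

L₁/L₂ = 1.05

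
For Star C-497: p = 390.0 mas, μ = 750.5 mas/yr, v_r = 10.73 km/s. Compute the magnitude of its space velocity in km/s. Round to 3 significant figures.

d = 1/p = 1/0.3900″ = 2.5641 pc.
μ = 750.5 mas/yr = 0.7505 ″/yr.
v_t = 4.740 μ d = 4.740 × 0.7505 × 2.5641 = 9.1215 km/s.
v = √(v_r² + v_t²) = √(10.73² + 9.1215²) = √198.335 = 14.083 km/s.

14.1 km/s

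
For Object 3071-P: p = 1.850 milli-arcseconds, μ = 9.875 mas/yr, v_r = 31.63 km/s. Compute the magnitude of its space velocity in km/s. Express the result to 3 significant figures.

d = 1/p = 1/0.001850″ = 540.54 pc.
μ = 9.875 mas/yr = 0.009875 ″/yr.
v_t = 4.740 μ d = 4.740 × 0.009875 × 540.54 = 25.301 km/s.
v = √(v_r² + v_t²) = √(31.63² + 25.301²) = √1640.6 = 40.504 km/s.

40.5 km/s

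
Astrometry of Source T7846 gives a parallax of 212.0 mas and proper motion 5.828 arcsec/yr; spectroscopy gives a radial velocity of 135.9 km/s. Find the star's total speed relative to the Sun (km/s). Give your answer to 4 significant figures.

d = 1/p = 1/0.2120″ = 4.717 pc.
v_t = 4.740 μ d = 4.740 × 5.828 × 4.717 = 130.31 km/s.
v = √(v_r² + v_t²) = √(135.9² + 130.31²) = √35449.5 = 188.28 km/s.

188.3 km/s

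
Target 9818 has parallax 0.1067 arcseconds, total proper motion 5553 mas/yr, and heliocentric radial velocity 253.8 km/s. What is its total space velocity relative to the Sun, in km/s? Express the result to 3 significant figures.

354 km/s

d = 1/p = 1/0.1067″ = 9.3721 pc.
μ = 5553 mas/yr = 5.553 ″/yr.
v_t = 4.740 μ d = 4.740 × 5.553 × 9.3721 = 246.69 km/s.
v = √(v_r² + v_t²) = √(253.8² + 246.69²) = √125270 = 353.94 km/s.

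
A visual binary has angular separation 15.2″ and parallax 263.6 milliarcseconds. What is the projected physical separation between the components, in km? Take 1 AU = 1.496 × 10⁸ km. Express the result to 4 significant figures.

8.626 × 10^9 km

d = 1/p = 1/0.2636″ = 3.7936 pc.
At distance d (pc), an angle of θ arcsec spans θ·d AU: s = 15.2 × 3.7936 = 57.663 AU.
= 57.663 × 1.496 × 10⁸ km = 8.6264 × 10^9 km.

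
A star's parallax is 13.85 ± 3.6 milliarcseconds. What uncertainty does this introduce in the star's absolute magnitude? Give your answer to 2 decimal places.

M = m − 5 log₁₀ d + 5 = m + 5 log₁₀ p + 5, so ∂M/∂p = 5/(p ln 10).
σ_M = (5/ln 10) · (σ_p/p) = 2.1715 × 3.6/13.85 = 2.1715 × 0.25993 = 0.56444.

σ_M = 0.56 mag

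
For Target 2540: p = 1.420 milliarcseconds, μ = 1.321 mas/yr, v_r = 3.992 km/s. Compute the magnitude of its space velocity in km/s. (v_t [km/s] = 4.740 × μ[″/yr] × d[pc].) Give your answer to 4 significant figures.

5.948 km/s

d = 1/p = 1/0.001420″ = 704.23 pc.
μ = 1.321 mas/yr = 0.001321 ″/yr.
v_t = 4.740 μ d = 4.740 × 0.001321 × 704.23 = 4.4096 km/s.
v = √(v_r² + v_t²) = √(3.992² + 4.4096²) = √35.3806 = 5.9482 km/s.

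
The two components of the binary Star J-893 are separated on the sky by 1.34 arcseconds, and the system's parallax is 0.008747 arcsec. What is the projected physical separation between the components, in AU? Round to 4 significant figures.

d = 1/p = 1/0.008747″ = 114.32 pc.
At distance d (pc), an angle of θ arcsec spans θ·d AU: s = 1.34 × 114.32 = 153.19 AU.

153.2 AU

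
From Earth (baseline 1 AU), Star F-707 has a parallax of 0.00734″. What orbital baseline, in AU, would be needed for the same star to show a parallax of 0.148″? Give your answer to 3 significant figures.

20.2 AU

Parallax scales linearly with baseline: p ∝ B, so B = p_target / p_Earth × 1 AU.
B = 0.148 / 0.00734 = 20.163 AU.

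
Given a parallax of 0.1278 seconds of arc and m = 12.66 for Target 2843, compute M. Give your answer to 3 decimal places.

M = 13.193

d = 1/p = 1/0.1278″ = 7.8247 pc.
m − M = 5 log₁₀(7.8247) − 5 = 4.4673 − 5 = -0.5327.
M = m − (m − M) = 12.66 − (-0.5327) = 13.193.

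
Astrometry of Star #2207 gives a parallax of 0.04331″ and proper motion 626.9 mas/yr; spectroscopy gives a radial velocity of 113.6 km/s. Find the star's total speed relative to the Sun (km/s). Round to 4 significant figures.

d = 1/p = 1/0.04331″ = 23.089 pc.
μ = 626.9 mas/yr = 0.6269 ″/yr.
v_t = 4.740 μ d = 4.740 × 0.6269 × 23.089 = 68.609 km/s.
v = √(v_r² + v_t²) = √(113.6² + 68.609²) = √17612.2 = 132.71 km/s.

132.7 km/s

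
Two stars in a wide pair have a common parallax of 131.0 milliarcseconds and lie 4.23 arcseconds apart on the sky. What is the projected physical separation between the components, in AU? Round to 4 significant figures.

32.29 AU

d = 1/p = 1/0.1310″ = 7.6336 pc.
At distance d (pc), an angle of θ arcsec spans θ·d AU: s = 4.23 × 7.6336 = 32.29 AU.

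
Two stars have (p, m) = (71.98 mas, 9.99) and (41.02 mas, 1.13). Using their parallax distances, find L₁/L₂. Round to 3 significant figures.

d₁ = 1/p₁ = 1/0.07198″ = 13.893 pc; d₂ = 1/p₂ = 1/0.04102″ = 24.378 pc.
M₁ = m₁ − 5 log₁₀ d₁ + 5 = 9.99 − 5.7140 + 5 = 9.2760.
M₂ = 1.13 − 6.9350 + 5 = -0.8050.
L₁/L₂ = 10^(0.4(M₂ − M₁)) = 10^(0.4 × (-10.0810)) = 10^(-4.03240) = 0.000092811.

L₁/L₂ = 9.28 × 10^-5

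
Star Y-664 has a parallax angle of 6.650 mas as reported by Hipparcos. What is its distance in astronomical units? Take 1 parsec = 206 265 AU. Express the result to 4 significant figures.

p = 6.650 mas = 0.006650 arcsec.
d = 1/p = 1/0.006650 = 150.38 pc.
In AU: 150.38 × 206265 = 3.1018 × 10^7 AU.

3.102 × 10^7 AU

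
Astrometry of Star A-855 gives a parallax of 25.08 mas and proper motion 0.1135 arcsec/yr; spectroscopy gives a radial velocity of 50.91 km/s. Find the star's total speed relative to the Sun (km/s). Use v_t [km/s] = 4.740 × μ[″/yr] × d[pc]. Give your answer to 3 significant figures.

d = 1/p = 1/0.02508″ = 39.872 pc.
v_t = 4.740 μ d = 4.740 × 0.1135 × 39.872 = 21.451 km/s.
v = √(v_r² + v_t²) = √(50.91² + 21.451²) = √3051.97 = 55.245 km/s.

55.2 km/s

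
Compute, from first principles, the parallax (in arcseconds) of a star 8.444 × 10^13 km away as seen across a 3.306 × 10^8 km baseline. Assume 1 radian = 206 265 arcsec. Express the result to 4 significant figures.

θ ≈ B/d = (3.306 × 10^8) / (8.444 × 10^13) = 3.9152 × 10^-6 rad.
In arcseconds: 3.9152 × 10^-6 × 206265 = 0.80757″.

0.8076 arcsec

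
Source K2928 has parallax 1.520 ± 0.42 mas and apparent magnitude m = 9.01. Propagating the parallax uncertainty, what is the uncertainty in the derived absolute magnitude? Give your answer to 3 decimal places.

M = m − 5 log₁₀ d + 5 = m + 5 log₁₀ p + 5, so ∂M/∂p = 5/(p ln 10).
σ_M = (5/ln 10) · (σ_p/p) = 2.1715 × 0.42/1.520 = 2.1715 × 0.27632 = 0.60003.

σ_M = 0.600 mag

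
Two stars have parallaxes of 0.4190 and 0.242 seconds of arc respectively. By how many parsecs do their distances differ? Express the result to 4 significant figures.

d_A = 1/0.4190″ = 2.3866 pc; d_B = 1/0.2420″ = 4.1322 pc.
|d_B − d_A| = |4.1322 − 2.3866| = 1.7456 pc.

1.746 pc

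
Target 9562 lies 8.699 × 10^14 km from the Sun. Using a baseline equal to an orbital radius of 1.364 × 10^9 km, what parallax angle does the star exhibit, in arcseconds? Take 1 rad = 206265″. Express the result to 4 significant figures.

0.3234 arcsec

θ ≈ B/d = (1.364 × 10^9) / (8.699 × 10^14) = 1.5680 × 10^-6 rad.
In arcseconds: 1.5680 × 10^-6 × 206265 = 0.32342″.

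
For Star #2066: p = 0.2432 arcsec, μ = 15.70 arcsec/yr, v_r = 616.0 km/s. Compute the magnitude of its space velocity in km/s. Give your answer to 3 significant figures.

688 km/s

d = 1/p = 1/0.2432″ = 4.1118 pc.
v_t = 4.740 μ d = 4.740 × 15.70 × 4.1118 = 305.99 km/s.
v = √(v_r² + v_t²) = √(616.0² + 305.99²) = √473086 = 687.81 km/s.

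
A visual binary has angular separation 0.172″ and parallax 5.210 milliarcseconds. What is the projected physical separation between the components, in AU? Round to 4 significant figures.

33.01 AU

d = 1/p = 1/0.005210″ = 191.94 pc.
At distance d (pc), an angle of θ arcsec spans θ·d AU: s = 0.172 × 191.94 = 33.014 AU.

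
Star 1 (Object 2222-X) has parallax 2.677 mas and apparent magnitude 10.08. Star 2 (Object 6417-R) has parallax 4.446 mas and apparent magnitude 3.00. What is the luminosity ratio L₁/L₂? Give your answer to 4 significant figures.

d₁ = 1/p₁ = 1/0.002677″ = 373.55 pc; d₂ = 1/p₂ = 1/0.004446″ = 224.92 pc.
M₁ = m₁ − 5 log₁₀ d₁ + 5 = 10.08 − 12.8617 + 5 = 2.2183.
M₂ = 3.00 − 11.7601 + 5 = -3.7601.
L₁/L₂ = 10^(0.4(M₂ − M₁)) = 10^(0.4 × (-5.9784)) = 10^(-2.39136) = 0.0040611.

L₁/L₂ = 0.004061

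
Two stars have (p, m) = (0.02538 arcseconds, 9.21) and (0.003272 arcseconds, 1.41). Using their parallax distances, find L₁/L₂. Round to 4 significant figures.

L₁/L₂ = 1.261 × 10^-5

d₁ = 1/p₁ = 1/0.02538″ = 39.401 pc; d₂ = 1/p₂ = 1/0.003272″ = 305.62 pc.
M₁ = m₁ − 5 log₁₀ d₁ + 5 = 9.21 − 7.9775 + 5 = 6.2325.
M₂ = 1.41 − 12.4259 + 5 = -6.0159.
L₁/L₂ = 10^(0.4(M₂ − M₁)) = 10^(0.4 × (-12.2484)) = 10^(-4.89936) = 0.000012608.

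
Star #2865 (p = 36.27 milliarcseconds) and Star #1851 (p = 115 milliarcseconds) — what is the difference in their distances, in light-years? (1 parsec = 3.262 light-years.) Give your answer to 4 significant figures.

d_A = 1/0.03627″ = 27.571 pc; d_B = 1/0.1150″ = 8.6957 pc.
|d_B − d_A| = |8.6957 − 27.571| = 18.875 pc = 18.875 × 3.262 ly = 61.57 ly.

61.57 ly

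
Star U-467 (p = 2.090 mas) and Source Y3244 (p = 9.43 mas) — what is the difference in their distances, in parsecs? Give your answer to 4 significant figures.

d_A = 1/0.002090″ = 478.47 pc; d_B = 1/0.009430″ = 106.04 pc.
|d_B − d_A| = |106.04 − 478.47| = 372.43 pc.

372.4 pc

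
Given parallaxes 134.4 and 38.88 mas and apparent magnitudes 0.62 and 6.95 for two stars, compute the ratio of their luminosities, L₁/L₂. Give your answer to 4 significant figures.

d₁ = 1/p₁ = 1/0.1344″ = 7.4405 pc; d₂ = 1/p₂ = 1/0.03888″ = 25.72 pc.
M₁ = m₁ − 5 log₁₀ d₁ + 5 = 0.62 − 4.3580 + 5 = 1.2620.
M₂ = 6.95 − 7.0514 + 5 = 4.8986.
L₁/L₂ = 10^(0.4(M₂ − M₁)) = 10^(0.4 × 3.6366) = 10^1.45464 = 28.487.

L₁/L₂ = 28.49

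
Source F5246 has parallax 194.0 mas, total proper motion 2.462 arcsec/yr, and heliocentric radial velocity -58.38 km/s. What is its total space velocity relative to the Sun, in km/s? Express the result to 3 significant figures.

83.8 km/s

d = 1/p = 1/0.1940″ = 5.1546 pc.
v_t = 4.740 μ d = 4.740 × 2.462 × 5.1546 = 60.154 km/s.
v = √(v_r² + v_t²) = √((-58.38)² + 60.154²) = √7026.73 = 83.826 km/s.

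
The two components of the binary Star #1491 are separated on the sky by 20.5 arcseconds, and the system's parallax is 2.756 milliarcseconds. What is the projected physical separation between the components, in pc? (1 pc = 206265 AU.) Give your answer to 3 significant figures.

0.0361 pc

d = 1/p = 1/0.002756″ = 362.84 pc.
At distance d (pc), an angle of θ arcsec spans θ·d AU: s = 20.5 × 362.84 = 7438.2 AU.
= 7438.2 / 206265 = 0.036061 pc.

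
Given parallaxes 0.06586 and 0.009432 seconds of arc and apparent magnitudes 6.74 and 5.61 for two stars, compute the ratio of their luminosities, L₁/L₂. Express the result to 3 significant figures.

L₁/L₂ = 0.00724

d₁ = 1/p₁ = 1/0.06586″ = 15.184 pc; d₂ = 1/p₂ = 1/0.009432″ = 106.02 pc.
M₁ = m₁ − 5 log₁₀ d₁ + 5 = 6.74 − 5.9069 + 5 = 5.8331.
M₂ = 5.61 − 10.1269 + 5 = 0.4831.
L₁/L₂ = 10^(0.4(M₂ − M₁)) = 10^(0.4 × (-5.3500)) = 10^(-2.14000) = 0.0072444.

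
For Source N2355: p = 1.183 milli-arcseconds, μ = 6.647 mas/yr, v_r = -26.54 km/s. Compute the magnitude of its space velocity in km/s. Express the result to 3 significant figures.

37.6 km/s

d = 1/p = 1/0.001183″ = 845.31 pc.
μ = 6.647 mas/yr = 0.006647 ″/yr.
v_t = 4.740 μ d = 4.740 × 0.006647 × 845.31 = 26.633 km/s.
v = √(v_r² + v_t²) = √((-26.54)² + 26.633²) = √1413.69 = 37.599 km/s.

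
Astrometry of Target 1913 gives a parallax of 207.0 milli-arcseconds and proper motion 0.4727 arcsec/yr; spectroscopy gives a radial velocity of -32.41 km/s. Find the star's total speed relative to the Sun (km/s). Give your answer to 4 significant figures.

d = 1/p = 1/0.2070″ = 4.8309 pc.
v_t = 4.740 μ d = 4.740 × 0.4727 × 4.8309 = 10.824 km/s.
v = √(v_r² + v_t²) = √((-32.41)² + 10.824²) = √1167.57 = 34.17 km/s.

34.17 km/s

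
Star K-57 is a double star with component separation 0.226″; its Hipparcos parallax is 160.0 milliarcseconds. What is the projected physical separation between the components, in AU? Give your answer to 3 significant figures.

d = 1/p = 1/0.1600″ = 6.25 pc.
At distance d (pc), an angle of θ arcsec spans θ·d AU: s = 0.226 × 6.25 = 1.4125 AU.

1.41 AU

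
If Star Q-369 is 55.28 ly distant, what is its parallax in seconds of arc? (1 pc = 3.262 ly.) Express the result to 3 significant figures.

d = 55.28 ly ÷ 3.262 = 16.947 pc.
p = 1/d = 1/16.947 = 0.059007 arcsec.

0.0590 arcsec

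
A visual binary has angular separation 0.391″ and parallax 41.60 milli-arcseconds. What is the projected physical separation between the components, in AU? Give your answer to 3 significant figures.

9.40 AU

d = 1/p = 1/0.04160″ = 24.038 pc.
At distance d (pc), an angle of θ arcsec spans θ·d AU: s = 0.391 × 24.038 = 9.3989 AU.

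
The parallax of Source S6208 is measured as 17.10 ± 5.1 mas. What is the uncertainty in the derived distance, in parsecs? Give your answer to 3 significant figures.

17.4 pc

d = 1/p, so σ_d = σ_p / p².
σ_d = 0.00510 / (0.01710)² = 0.00510 / 0.00029241 = 17.441 pc.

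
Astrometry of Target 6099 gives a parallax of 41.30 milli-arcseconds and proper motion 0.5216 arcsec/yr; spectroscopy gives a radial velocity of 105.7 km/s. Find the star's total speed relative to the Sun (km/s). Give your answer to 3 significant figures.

121 km/s

d = 1/p = 1/0.04130″ = 24.213 pc.
v_t = 4.740 μ d = 4.740 × 0.5216 × 24.213 = 59.864 km/s.
v = √(v_r² + v_t²) = √(105.7² + 59.864²) = √14756.2 = 121.48 km/s.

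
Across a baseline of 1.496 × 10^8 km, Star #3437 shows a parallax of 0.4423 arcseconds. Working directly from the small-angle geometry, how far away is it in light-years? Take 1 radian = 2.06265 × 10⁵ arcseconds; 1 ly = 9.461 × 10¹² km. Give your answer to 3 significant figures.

θ = 0.4423″ = 0.4423/206265 = 2.1443 × 10^-6 rad.
d = B/θ = (1.496 × 10^8) / (2.1443 × 10^-6) = 6.9766 × 10^13 km = (6.9766 × 10^13) / (9.461 × 10^12) ly = 7.3741 ly.

7.37 ly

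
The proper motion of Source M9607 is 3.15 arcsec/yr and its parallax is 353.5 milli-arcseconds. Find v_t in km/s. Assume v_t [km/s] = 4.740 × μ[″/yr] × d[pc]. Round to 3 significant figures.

d = 1/p = 1/0.3535″ = 2.8289 pc.
v_t = 4.74 × μ × d = 4.74 × 3.15 × 2.8289 = 42.238 km/s.

42.2 km/s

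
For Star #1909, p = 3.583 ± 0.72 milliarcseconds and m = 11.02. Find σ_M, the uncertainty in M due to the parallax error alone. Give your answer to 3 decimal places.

σ_M = 0.436 mag

M = m − 5 log₁₀ d + 5 = m + 5 log₁₀ p + 5, so ∂M/∂p = 5/(p ln 10).
σ_M = (5/ln 10) · (σ_p/p) = 2.1715 × 0.72/3.583 = 2.1715 × 0.20095 = 0.43636.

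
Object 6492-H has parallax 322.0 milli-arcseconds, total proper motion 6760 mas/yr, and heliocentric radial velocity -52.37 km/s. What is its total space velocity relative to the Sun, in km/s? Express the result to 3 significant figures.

d = 1/p = 1/0.3220″ = 3.1056 pc.
μ = 6760 mas/yr = 6.760 ″/yr.
v_t = 4.740 μ d = 4.740 × 6.760 × 3.1056 = 99.511 km/s.
v = √(v_r² + v_t²) = √((-52.37)² + 99.511²) = √12645.1 = 112.45 km/s.

112 km/s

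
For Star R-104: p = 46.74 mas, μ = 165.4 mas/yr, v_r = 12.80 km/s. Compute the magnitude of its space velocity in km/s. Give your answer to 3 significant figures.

d = 1/p = 1/0.04674″ = 21.395 pc.
μ = 165.4 mas/yr = 0.1654 ″/yr.
v_t = 4.740 μ d = 4.740 × 0.1654 × 21.395 = 16.774 km/s.
v = √(v_r² + v_t²) = √(12.80² + 16.774²) = √445.207 = 21.1 km/s.

21.1 km/s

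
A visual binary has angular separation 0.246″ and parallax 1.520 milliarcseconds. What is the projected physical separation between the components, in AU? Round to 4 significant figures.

161.8 AU

d = 1/p = 1/0.001520″ = 657.89 pc.
At distance d (pc), an angle of θ arcsec spans θ·d AU: s = 0.246 × 657.89 = 161.84 AU.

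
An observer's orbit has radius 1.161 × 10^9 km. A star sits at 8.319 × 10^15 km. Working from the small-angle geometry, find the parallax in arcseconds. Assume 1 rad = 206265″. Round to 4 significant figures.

0.02879 arcsec

θ ≈ B/d = (1.161 × 10^9) / (8.319 × 10^15) = 1.3956 × 10^-7 rad.
In arcseconds: 1.3956 × 10^-7 × 206265 = 0.028786″.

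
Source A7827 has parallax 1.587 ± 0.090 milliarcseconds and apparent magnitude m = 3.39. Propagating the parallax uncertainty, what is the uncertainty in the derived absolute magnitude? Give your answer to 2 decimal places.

σ_M = 0.12 mag

M = m − 5 log₁₀ d + 5 = m + 5 log₁₀ p + 5, so ∂M/∂p = 5/(p ln 10).
σ_M = (5/ln 10) · (σ_p/p) = 2.1715 × 0.090/1.587 = 2.1715 × 0.056711 = 0.12315.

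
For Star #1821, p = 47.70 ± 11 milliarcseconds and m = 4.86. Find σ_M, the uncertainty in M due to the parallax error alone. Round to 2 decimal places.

M = m − 5 log₁₀ d + 5 = m + 5 log₁₀ p + 5, so ∂M/∂p = 5/(p ln 10).
σ_M = (5/ln 10) · (σ_p/p) = 2.1715 × 11/47.70 = 2.1715 × 0.23061 = 0.50077.

σ_M = 0.50 mag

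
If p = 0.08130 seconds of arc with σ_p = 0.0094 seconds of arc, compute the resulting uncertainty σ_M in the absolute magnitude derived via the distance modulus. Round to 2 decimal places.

M = m − 5 log₁₀ d + 5 = m + 5 log₁₀ p + 5, so ∂M/∂p = 5/(p ln 10).
σ_M = (5/ln 10) · (σ_p/p) = 2.1715 × 0.0094/0.08130 = 2.1715 × 0.11562 = 0.25107.

σ_M = 0.25 mag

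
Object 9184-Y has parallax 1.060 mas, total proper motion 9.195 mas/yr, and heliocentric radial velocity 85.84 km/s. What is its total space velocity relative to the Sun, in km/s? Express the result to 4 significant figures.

d = 1/p = 1/0.001060″ = 943.4 pc.
μ = 9.195 mas/yr = 0.009195 ″/yr.
v_t = 4.740 μ d = 4.740 × 0.009195 × 943.4 = 41.117 km/s.
v = √(v_r² + v_t²) = √(85.84² + 41.117²) = √9059.11 = 95.179 km/s.

95.18 km/s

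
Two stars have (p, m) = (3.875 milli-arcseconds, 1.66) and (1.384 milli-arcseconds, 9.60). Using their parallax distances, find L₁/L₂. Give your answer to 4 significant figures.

L₁/L₂ = 191.3

d₁ = 1/p₁ = 1/0.003875″ = 258.06 pc; d₂ = 1/p₂ = 1/0.001384″ = 722.54 pc.
M₁ = m₁ − 5 log₁₀ d₁ + 5 = 1.66 − 12.0586 + 5 = -5.3986.
M₂ = 9.60 − 14.2943 + 5 = 0.3057.
L₁/L₂ = 10^(0.4(M₂ − M₁)) = 10^(0.4 × 5.7043) = 10^2.28172 = 191.3.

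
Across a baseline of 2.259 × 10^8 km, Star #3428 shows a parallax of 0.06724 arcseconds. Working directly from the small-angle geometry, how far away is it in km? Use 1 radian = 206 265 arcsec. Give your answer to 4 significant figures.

6.930 × 10^14 km

θ = 0.06724″ = 0.06724/206265 = 3.2599 × 10^-7 rad.
d = B/θ = (2.259 × 10^8) / (3.2599 × 10^-7) = 6.9297 × 10^14 km.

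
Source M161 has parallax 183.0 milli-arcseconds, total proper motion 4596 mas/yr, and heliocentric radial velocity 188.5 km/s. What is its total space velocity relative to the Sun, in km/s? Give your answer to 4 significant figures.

222.9 km/s

d = 1/p = 1/0.1830″ = 5.4645 pc.
μ = 4596 mas/yr = 4.596 ″/yr.
v_t = 4.740 μ d = 4.740 × 4.596 × 5.4645 = 119.04 km/s.
v = √(v_r² + v_t²) = √(188.5² + 119.04²) = √49702.8 = 222.94 km/s.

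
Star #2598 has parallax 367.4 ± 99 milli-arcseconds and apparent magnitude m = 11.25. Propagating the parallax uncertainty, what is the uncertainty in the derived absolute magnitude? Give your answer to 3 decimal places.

M = m − 5 log₁₀ d + 5 = m + 5 log₁₀ p + 5, so ∂M/∂p = 5/(p ln 10).
σ_M = (5/ln 10) · (σ_p/p) = 2.1715 × 99/367.4 = 2.1715 × 0.26946 = 0.58513.

σ_M = 0.585 mag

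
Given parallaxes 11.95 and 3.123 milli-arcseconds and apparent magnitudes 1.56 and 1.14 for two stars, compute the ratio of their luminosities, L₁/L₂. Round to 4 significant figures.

d₁ = 1/p₁ = 1/0.01195″ = 83.682 pc; d₂ = 1/p₂ = 1/0.003123″ = 320.2 pc.
M₁ = m₁ − 5 log₁₀ d₁ + 5 = 1.56 − 9.6132 + 5 = -3.0532.
M₂ = 1.14 − 12.5271 + 5 = -6.3871.
L₁/L₂ = 10^(0.4(M₂ − M₁)) = 10^(0.4 × (-3.3339)) = 10^(-1.33356) = 0.046392.

L₁/L₂ = 0.04639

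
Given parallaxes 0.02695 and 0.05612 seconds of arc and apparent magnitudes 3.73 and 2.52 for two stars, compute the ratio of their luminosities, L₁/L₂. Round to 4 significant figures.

d₁ = 1/p₁ = 1/0.02695″ = 37.106 pc; d₂ = 1/p₂ = 1/0.05612″ = 17.819 pc.
M₁ = m₁ − 5 log₁₀ d₁ + 5 = 3.73 − 7.8472 + 5 = 0.8828.
M₂ = 2.52 − 6.2544 + 5 = 1.2656.
L₁/L₂ = 10^(0.4(M₂ − M₁)) = 10^(0.4 × 0.3828) = 10^0.15312 = 1.4227.

L₁/L₂ = 1.423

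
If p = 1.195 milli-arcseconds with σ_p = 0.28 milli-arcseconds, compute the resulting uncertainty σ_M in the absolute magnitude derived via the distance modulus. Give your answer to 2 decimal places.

σ_M = 0.51 mag

M = m − 5 log₁₀ d + 5 = m + 5 log₁₀ p + 5, so ∂M/∂p = 5/(p ln 10).
σ_M = (5/ln 10) · (σ_p/p) = 2.1715 × 0.28/1.195 = 2.1715 × 0.23431 = 0.5088.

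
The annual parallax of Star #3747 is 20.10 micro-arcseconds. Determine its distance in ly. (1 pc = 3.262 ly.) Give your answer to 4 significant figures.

p = 20.10 micro-arcseconds = 0.00002010 arcsec.
d = 1/p = 1/0.00002010 = 49751 pc.
In light-years: 49751 × 3.262 = 1.6229 × 10^5 ly.

162300 ly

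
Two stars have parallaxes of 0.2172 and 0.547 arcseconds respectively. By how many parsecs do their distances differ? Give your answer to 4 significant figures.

d_A = 1/0.2172″ = 4.6041 pc; d_B = 1/0.5470″ = 1.8282 pc.
|d_B − d_A| = |1.8282 − 4.6041| = 2.7759 pc.

2.776 pc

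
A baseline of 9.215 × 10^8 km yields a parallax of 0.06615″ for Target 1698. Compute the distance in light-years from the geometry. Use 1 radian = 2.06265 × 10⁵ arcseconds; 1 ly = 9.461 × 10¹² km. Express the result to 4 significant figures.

303.7 ly

θ = 0.06615″ = 0.06615/206265 = 3.2070 × 10^-7 rad.
d = B/θ = (9.215 × 10^8) / (3.2070 × 10^-7) = 2.8734 × 10^15 km = (2.8734 × 10^15) / (9.461 × 10^12) ly = 303.71 ly.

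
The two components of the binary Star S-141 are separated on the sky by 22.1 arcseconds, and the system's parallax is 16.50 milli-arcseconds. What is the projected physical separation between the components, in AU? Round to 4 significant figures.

1339 AU

d = 1/p = 1/0.01650″ = 60.606 pc.
At distance d (pc), an angle of θ arcsec spans θ·d AU: s = 22.1 × 60.606 = 1339.4 AU.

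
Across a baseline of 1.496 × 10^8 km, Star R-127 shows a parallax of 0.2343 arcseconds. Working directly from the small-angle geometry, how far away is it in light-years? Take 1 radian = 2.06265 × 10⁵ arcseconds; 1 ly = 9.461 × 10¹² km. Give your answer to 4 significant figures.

13.92 ly

θ = 0.2343″ = 0.2343/206265 = 1.1359 × 10^-6 rad.
d = B/θ = (1.496 × 10^8) / (1.1359 × 10^-6) = 1.3170 × 10^14 km = (1.3170 × 10^14) / (9.461 × 10^12) ly = 13.92 ly.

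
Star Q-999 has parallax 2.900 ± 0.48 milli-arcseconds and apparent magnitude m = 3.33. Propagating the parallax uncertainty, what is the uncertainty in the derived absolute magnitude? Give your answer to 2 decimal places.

M = m − 5 log₁₀ d + 5 = m + 5 log₁₀ p + 5, so ∂M/∂p = 5/(p ln 10).
σ_M = (5/ln 10) · (σ_p/p) = 2.1715 × 0.48/2.900 = 2.1715 × 0.16552 = 0.35943.

σ_M = 0.36 mag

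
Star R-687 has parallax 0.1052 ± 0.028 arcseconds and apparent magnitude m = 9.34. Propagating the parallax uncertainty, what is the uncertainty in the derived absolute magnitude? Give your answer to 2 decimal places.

M = m − 5 log₁₀ d + 5 = m + 5 log₁₀ p + 5, so ∂M/∂p = 5/(p ln 10).
σ_M = (5/ln 10) · (σ_p/p) = 2.1715 × 0.028/0.1052 = 2.1715 × 0.26616 = 0.57797.

σ_M = 0.58 mag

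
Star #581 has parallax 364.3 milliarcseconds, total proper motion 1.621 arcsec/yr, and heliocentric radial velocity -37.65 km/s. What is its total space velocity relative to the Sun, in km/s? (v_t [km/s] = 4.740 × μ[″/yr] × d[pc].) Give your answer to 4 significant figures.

43.16 km/s

d = 1/p = 1/0.3643″ = 2.745 pc.
v_t = 4.740 μ d = 4.740 × 1.621 × 2.745 = 21.091 km/s.
v = √(v_r² + v_t²) = √((-37.65)² + 21.091²) = √1862.35 = 43.155 km/s.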